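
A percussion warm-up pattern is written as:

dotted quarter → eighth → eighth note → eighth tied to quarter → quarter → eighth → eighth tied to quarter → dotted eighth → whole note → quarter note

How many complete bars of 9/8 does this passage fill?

One bar of 9/8 = 18 sixteenth notes.
Convert each value to sixteenth notes: dotted quarter = 6; eighth = 2; eighth note = 2; eighth tied to quarter (eighth + quarter) = 6; quarter = 4; eighth = 2; eighth tied to quarter (eighth + quarter) = 6; dotted eighth = 3; whole note = 16; quarter note = 4.
Total: 6 + 2 + 2 + 6 + 4 + 2 + 6 + 3 + 16 + 4 = 51.
51 ÷ 18 = 2 complete bars with 15 left over.

2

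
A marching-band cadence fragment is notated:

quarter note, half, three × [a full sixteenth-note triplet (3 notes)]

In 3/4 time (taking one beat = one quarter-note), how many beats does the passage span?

4.5

One quarter-note beat = 2 eighth notes.
Each duration in eighth notes: quarter note = 2; half = 4; a full sixteenth-note triplet (3 notes) (three triplet sixteenths span one eighth) = 1; a full sixteenth-note triplet (3 notes) (three triplet sixteenths span one eighth) = 1; a full sixteenth-note triplet (3 notes) (three triplet sixteenths span one eighth) = 1.
Adding: 2 + 4 + 1 + 1 + 1 = 9.
9 ÷ 2 = 4.5 beats.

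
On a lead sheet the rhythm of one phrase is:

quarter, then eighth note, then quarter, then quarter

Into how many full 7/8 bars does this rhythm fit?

1

One bar of 7/8 = 7 eighth notes.
Each duration in eighth notes: quarter = 2; eighth note = 1; quarter = 2; quarter = 2.
Altogether 2 + 1 + 2 + 2 = 7.
7 ÷ 7 = 1 complete bar with 0 left over.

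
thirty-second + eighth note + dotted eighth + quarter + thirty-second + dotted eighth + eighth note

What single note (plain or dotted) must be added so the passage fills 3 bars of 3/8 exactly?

3 bars of 3/8 = 36 thirty-second notes.
Convert each value to thirty-second notes: thirty-second = 1; eighth note = 4; dotted eighth = 6; quarter = 8; thirty-second = 1; dotted eighth = 6; eighth note = 4.
Altogether 1 + 4 + 6 + 8 + 1 + 6 + 4 = 30.
Remaining: 36 − 30 = 6 thirty-second notes, which is a dotted eighth note.

dotted eighth note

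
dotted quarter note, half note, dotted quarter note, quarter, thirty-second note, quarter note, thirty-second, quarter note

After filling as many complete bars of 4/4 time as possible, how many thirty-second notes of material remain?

One bar of 4/4 = 32 thirty-second notes.
Working in thirty-second notes: dotted quarter note = 12; half note = 16; dotted quarter note = 12; quarter = 8; thirty-second note = 1; quarter note = 8; thirty-second = 1; quarter note = 8.
Altogether 12 + 16 + 12 + 8 + 1 + 8 + 1 + 8 = 66.
66 ÷ 32 = 2 complete bars with 2 thirty-second notes remaining.

2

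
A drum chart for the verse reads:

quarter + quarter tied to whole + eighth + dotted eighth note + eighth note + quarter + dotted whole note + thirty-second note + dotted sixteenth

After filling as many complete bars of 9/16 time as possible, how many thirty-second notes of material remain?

One bar of 9/16 = 18 thirty-second notes.
Express everything in thirty-second notes: quarter = 8; quarter tied to whole (quarter + whole) = 40; eighth = 4; dotted eighth note = 6; eighth note = 4; quarter = 8; dotted whole note = 48; thirty-second note = 1; dotted sixteenth = 3.
Altogether 8 + 40 + 4 + 6 + 4 + 8 + 48 + 1 + 3 = 122.
122 ÷ 18 = 6 complete bars with 14 thirty-second notes remaining.

14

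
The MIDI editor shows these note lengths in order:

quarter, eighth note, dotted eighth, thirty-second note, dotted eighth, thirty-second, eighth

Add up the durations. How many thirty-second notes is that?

30

Working in thirty-second notes: quarter = 8; eighth note = 4; dotted eighth = 6; thirty-second note = 1; dotted eighth = 6; thirty-second = 1; eighth = 4.
Total: 8 + 4 + 6 + 1 + 6 + 1 + 4 = 30 thirty-second notes.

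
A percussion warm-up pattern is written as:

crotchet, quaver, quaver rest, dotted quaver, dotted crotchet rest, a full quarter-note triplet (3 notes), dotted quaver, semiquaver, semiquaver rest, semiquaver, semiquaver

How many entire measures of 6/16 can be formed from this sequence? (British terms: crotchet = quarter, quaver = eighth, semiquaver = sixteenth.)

5

One bar of 6/16 = 6 sixteenth notes.
In sixteenth notes: crotchet = 4; quaver = 2; quaver rest = 2; dotted quaver = 3; dotted crotchet rest = 6; a full quarter-note triplet (3 notes) (three triplet quarters span one half) = 8; dotted quaver = 3; semiquaver = 1; semiquaver rest = 1; semiquaver = 1; semiquaver = 1.
Sum: 4 + 2 + 2 + 3 + 6 + 8 + 3 + 1 + 1 + 1 + 1 = 32.
32 ÷ 6 = 5 complete bars with 2 left over.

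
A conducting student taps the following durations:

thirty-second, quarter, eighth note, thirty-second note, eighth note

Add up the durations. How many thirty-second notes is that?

Working in thirty-second notes: thirty-second = 1; quarter = 8; eighth note = 4; thirty-second note = 1; eighth note = 4.
Adding: 1 + 8 + 4 + 1 + 4 = 18 thirty-second notes.

18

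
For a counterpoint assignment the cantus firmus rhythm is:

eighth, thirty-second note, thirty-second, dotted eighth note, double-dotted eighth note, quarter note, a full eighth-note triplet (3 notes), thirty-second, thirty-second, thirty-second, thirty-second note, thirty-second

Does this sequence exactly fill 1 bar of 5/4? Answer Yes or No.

Yes

One bar of 5/4 = 40 thirty-second notes.
In thirty-second notes: eighth = 4; thirty-second note = 1; thirty-second = 1; dotted eighth note = 6; double-dotted eighth note = 7; quarter note = 8; a full eighth-note triplet (3 notes) (three triplet eighths span one quarter) = 8; thirty-second = 1; thirty-second = 1; thirty-second = 1; thirty-second note = 1; thirty-second = 1.
Sum: 4 + 1 + 1 + 6 + 7 + 8 + 8 + 1 + 1 + 1 + 1 + 1 = 40.
40 equals 40, so the answer is Yes.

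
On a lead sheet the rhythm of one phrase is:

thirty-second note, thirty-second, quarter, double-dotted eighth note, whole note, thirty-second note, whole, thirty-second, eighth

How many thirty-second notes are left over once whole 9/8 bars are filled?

One bar of 9/8 = 36 thirty-second notes.
Working in thirty-second notes: thirty-second note = 1; thirty-second = 1; quarter = 8; double-dotted eighth note = 7; whole note = 32; thirty-second note = 1; whole = 32; thirty-second = 1; eighth = 4.
Total: 1 + 1 + 8 + 7 + 32 + 1 + 32 + 1 + 4 = 87.
87 ÷ 36 = 2 complete bars with 15 thirty-second notes remaining.

15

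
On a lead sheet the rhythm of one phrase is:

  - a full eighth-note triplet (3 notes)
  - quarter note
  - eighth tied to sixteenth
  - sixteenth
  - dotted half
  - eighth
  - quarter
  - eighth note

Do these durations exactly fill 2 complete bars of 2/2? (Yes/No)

Yes

One bar of 2/2 = 16 sixteenth notes, so 2 bars = 32.
In sixteenth notes: a full eighth-note triplet (3 notes) (three triplet eighths span one quarter) = 4; quarter note = 4; eighth tied to sixteenth (eighth + sixteenth) = 3; sixteenth = 1; dotted half = 12; eighth = 2; quarter = 4; eighth note = 2.
Sum: 4 + 4 + 3 + 1 + 12 + 2 + 4 + 2 = 32.
32 equals 32, so the answer is Yes.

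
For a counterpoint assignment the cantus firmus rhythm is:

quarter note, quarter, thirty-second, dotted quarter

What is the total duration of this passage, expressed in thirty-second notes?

29

Express everything in thirty-second notes: quarter note = 8; quarter = 8; thirty-second = 1; dotted quarter = 12.
Altogether 8 + 8 + 1 + 12 = 29 thirty-second notes.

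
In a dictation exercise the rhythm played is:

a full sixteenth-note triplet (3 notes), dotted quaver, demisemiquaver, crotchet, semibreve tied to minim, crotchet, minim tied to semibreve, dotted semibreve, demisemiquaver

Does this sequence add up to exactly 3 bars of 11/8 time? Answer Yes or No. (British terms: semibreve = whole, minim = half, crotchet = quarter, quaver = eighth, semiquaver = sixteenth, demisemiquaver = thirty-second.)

No

One bar of 11/8 = 44 thirty-second notes, so 3 bars = 132.
Convert each value to thirty-second notes: a full sixteenth-note triplet (3 notes) (three triplet sixteenths span one eighth) = 4; dotted quaver = 6; demisemiquaver = 1; crotchet = 8; semibreve tied to minim (semibreve + minim) = 48; crotchet = 8; minim tied to semibreve (minim + semibreve) = 48; dotted semibreve = 48; demisemiquaver = 1.
Total: 4 + 6 + 1 + 8 + 48 + 8 + 48 + 48 + 1 = 172.
172 exceeds 132, so the answer is No.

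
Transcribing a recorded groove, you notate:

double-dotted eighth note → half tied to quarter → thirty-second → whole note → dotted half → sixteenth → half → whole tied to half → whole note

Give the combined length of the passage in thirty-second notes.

In thirty-second notes: double-dotted eighth note = 7; half tied to quarter (half + quarter) = 24; thirty-second = 1; whole note = 32; dotted half = 24; sixteenth = 2; half = 16; whole tied to half (whole + half) = 48; whole note = 32.
Sum: 7 + 24 + 1 + 32 + 24 + 2 + 16 + 48 + 32 = 186 thirty-second notes.

186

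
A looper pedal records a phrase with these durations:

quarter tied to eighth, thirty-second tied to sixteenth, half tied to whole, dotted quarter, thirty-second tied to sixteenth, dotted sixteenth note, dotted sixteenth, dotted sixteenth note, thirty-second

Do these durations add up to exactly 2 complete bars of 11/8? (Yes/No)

Yes

One bar of 11/8 = 44 thirty-second notes, so 2 bars = 88.
In thirty-second notes: quarter tied to eighth (quarter + eighth) = 12; thirty-second tied to sixteenth (thirty-second + sixteenth) = 3; half tied to whole (half + whole) = 48; dotted quarter = 12; thirty-second tied to sixteenth (thirty-second + sixteenth) = 3; dotted sixteenth note = 3; dotted sixteenth = 3; dotted sixteenth note = 3; thirty-second = 1.
Sum: 12 + 3 + 48 + 12 + 3 + 3 + 3 + 3 + 1 = 88.
88 equals 88, so the answer is Yes.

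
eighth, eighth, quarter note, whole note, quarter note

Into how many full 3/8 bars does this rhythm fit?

4

One bar of 3/8 = 3 eighth notes.
Express everything in eighth notes: eighth = 1; eighth = 1; quarter note = 2; whole note = 8; quarter note = 2.
Sum: 1 + 1 + 2 + 8 + 2 = 14.
14 ÷ 3 = 4 complete bars with 2 left over.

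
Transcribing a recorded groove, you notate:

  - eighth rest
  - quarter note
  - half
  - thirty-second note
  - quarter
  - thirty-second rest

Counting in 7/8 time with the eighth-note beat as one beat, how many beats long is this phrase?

One eighth-note beat = 4 thirty-second notes.
Working in thirty-second notes: eighth rest = 4; quarter note = 8; half = 16; thirty-second note = 1; quarter = 8; thirty-second rest = 1.
Total: 4 + 8 + 16 + 1 + 8 + 1 = 38.
38 ÷ 4 = 9.5 beats.

9.5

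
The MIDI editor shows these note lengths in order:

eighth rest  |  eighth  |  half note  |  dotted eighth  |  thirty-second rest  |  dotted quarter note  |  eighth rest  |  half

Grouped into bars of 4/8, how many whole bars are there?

3

One bar of 4/8 = 16 thirty-second notes.
Working in thirty-second notes: eighth rest = 4; eighth = 4; half note = 16; dotted eighth = 6; thirty-second rest = 1; dotted quarter note = 12; eighth rest = 4; half = 16.
Sum: 4 + 4 + 16 + 6 + 1 + 12 + 4 + 16 = 63.
63 ÷ 16 = 3 complete bars with 15 left over.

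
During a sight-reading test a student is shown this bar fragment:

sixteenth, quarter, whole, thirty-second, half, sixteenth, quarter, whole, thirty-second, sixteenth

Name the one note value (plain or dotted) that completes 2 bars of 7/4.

2 bars of 7/4 = 112 thirty-second notes.
Each duration in thirty-second notes: sixteenth = 2; quarter = 8; whole = 32; thirty-second = 1; half = 16; sixteenth = 2; quarter = 8; whole = 32; thirty-second = 1; sixteenth = 2.
Adding: 2 + 8 + 32 + 1 + 16 + 2 + 8 + 32 + 1 + 2 = 104.
Remaining: 112 − 104 = 8 thirty-second notes, which is a quarter note.

quarter note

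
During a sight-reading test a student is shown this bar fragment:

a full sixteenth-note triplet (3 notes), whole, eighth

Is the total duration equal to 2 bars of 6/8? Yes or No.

No

One bar of 6/8 = 6 eighth notes, so 2 bars = 12.
Express everything in eighth notes: a full sixteenth-note triplet (3 notes) (three triplet sixteenths span one eighth) = 1; whole = 8; eighth = 1.
Adding: 1 + 8 + 1 = 10.
10 falls short of 12, so the answer is No.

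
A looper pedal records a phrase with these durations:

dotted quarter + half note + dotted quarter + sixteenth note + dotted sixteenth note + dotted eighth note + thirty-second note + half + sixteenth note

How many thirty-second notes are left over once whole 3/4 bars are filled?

One bar of 3/4 = 24 thirty-second notes.
Working in thirty-second notes: dotted quarter = 12; half note = 16; dotted quarter = 12; sixteenth note = 2; dotted sixteenth note = 3; dotted eighth note = 6; thirty-second note = 1; half = 16; sixteenth note = 2.
Altogether 12 + 16 + 12 + 2 + 3 + 6 + 1 + 16 + 2 = 70.
70 ÷ 24 = 2 complete bars with 22 thirty-second notes remaining.

22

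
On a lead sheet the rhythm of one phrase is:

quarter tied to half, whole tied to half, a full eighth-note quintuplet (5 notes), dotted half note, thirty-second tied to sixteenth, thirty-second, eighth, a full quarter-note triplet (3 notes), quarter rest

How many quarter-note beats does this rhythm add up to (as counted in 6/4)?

18

One quarter-note beat = 8 thirty-second notes.
In thirty-second notes: quarter tied to half (quarter + half) = 24; whole tied to half (whole + half) = 48; a full eighth-note quintuplet (5 notes) (five quintuplet eighths span one half) = 16; dotted half note = 24; thirty-second tied to sixteenth (thirty-second + sixteenth) = 3; thirty-second = 1; eighth = 4; a full quarter-note triplet (3 notes) (three triplet quarters span one half) = 16; quarter rest = 8.
Sum: 24 + 48 + 16 + 24 + 3 + 1 + 4 + 16 + 8 = 144.
144 ÷ 8 = 18 beats.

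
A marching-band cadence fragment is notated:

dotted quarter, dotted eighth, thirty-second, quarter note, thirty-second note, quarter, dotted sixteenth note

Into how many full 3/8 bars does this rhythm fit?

3

One bar of 3/8 = 12 thirty-second notes.
Each duration in thirty-second notes: dotted quarter = 12; dotted eighth = 6; thirty-second = 1; quarter note = 8; thirty-second note = 1; quarter = 8; dotted sixteenth note = 3.
Altogether 12 + 6 + 1 + 8 + 1 + 8 + 3 = 39.
39 ÷ 12 = 3 complete bars with 3 left over.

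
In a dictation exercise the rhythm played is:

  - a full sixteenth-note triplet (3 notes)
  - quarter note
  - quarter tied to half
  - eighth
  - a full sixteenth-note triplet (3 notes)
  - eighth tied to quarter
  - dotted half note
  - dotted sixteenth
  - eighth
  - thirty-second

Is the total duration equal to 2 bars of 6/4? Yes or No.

No

One bar of 6/4 = 48 thirty-second notes, so 2 bars = 96.
In thirty-second notes: a full sixteenth-note triplet (3 notes) (three triplet sixteenths span one eighth) = 4; quarter note = 8; quarter tied to half (quarter + half) = 24; eighth = 4; a full sixteenth-note triplet (3 notes) (three triplet sixteenths span one eighth) = 4; eighth tied to quarter (eighth + quarter) = 12; dotted half note = 24; dotted sixteenth = 3; eighth = 4; thirty-second = 1.
Altogether 4 + 8 + 24 + 4 + 4 + 12 + 24 + 3 + 4 + 1 = 88.
88 falls short of 96, so the answer is No.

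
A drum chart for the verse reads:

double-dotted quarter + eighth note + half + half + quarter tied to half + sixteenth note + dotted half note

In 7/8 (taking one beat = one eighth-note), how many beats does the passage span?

One eighth-note beat = 2 sixteenth notes.
Each duration in sixteenth notes: double-dotted quarter = 7; eighth note = 2; half = 8; half = 8; quarter tied to half (quarter + half) = 12; sixteenth note = 1; dotted half note = 12.
Adding: 7 + 2 + 8 + 8 + 12 + 1 + 12 = 50.
50 ÷ 2 = 25 beats.

25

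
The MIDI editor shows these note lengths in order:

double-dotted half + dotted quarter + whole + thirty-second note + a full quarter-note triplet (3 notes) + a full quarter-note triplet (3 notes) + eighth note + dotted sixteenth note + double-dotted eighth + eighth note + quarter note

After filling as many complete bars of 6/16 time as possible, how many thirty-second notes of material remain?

11

One bar of 6/16 = 12 thirty-second notes.
Convert each value to thirty-second notes: double-dotted half = 28; dotted quarter = 12; whole = 32; thirty-second note = 1; a full quarter-note triplet (3 notes) (three triplet quarters span one half) = 16; a full quarter-note triplet (3 notes) (three triplet quarters span one half) = 16; eighth note = 4; dotted sixteenth note = 3; double-dotted eighth = 7; eighth note = 4; quarter note = 8.
Sum: 28 + 12 + 32 + 1 + 16 + 16 + 4 + 3 + 7 + 4 + 8 = 131.
131 ÷ 12 = 10 complete bars with 11 thirty-second notes remaining.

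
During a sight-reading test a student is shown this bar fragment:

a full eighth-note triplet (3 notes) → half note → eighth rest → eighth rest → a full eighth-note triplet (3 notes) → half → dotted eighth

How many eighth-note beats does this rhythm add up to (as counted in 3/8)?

One eighth-note beat = 2 sixteenth notes.
Express everything in sixteenth notes: a full eighth-note triplet (3 notes) (three triplet eighths span one quarter) = 4; half note = 8; eighth rest = 2; eighth rest = 2; a full eighth-note triplet (3 notes) (three triplet eighths span one quarter) = 4; half = 8; dotted eighth = 3.
Adding: 4 + 8 + 2 + 2 + 4 + 8 + 3 = 31.
31 ÷ 2 = 15.5 beats.

15.5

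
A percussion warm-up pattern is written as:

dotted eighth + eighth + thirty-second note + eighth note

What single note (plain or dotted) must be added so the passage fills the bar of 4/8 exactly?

thirty-second note

The bar of 4/8 = 16 thirty-second notes.
Working in thirty-second notes: dotted eighth = 6; eighth = 4; thirty-second note = 1; eighth note = 4.
Altogether 6 + 4 + 1 + 4 = 15.
Remaining: 16 − 15 = 1 thirty-second note, which is a thirty-second note.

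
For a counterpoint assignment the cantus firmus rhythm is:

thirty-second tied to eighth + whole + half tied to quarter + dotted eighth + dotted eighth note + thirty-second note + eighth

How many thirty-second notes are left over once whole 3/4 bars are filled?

6

One bar of 3/4 = 24 thirty-second notes.
Working in thirty-second notes: thirty-second tied to eighth (thirty-second + eighth) = 5; whole = 32; half tied to quarter (half + quarter) = 24; dotted eighth = 6; dotted eighth note = 6; thirty-second note = 1; eighth = 4.
Adding: 5 + 32 + 24 + 6 + 6 + 1 + 4 = 78.
78 ÷ 24 = 3 complete bars with 6 thirty-second notes remaining.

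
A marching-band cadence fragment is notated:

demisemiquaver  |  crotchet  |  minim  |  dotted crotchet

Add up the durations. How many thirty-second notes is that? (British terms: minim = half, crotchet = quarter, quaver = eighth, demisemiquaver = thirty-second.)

37

Express everything in thirty-second notes: demisemiquaver = 1; crotchet = 8; minim = 16; dotted crotchet = 12.
Sum: 1 + 8 + 16 + 12 = 37 thirty-second notes.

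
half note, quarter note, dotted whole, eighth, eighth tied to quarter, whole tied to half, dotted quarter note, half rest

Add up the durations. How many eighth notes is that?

41

Convert each value to eighth notes: half note = 4; quarter note = 2; dotted whole = 12; eighth = 1; eighth tied to quarter (eighth + quarter) = 3; whole tied to half (whole + half) = 12; dotted quarter note = 3; half rest = 4.
Altogether 4 + 2 + 12 + 1 + 3 + 12 + 3 + 4 = 41 eighth notes.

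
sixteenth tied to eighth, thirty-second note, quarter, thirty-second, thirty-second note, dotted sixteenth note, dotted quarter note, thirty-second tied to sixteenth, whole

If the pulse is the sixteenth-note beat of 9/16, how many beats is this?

33.5

One sixteenth-note beat = 2 thirty-second notes.
Convert each value to thirty-second notes: sixteenth tied to eighth (sixteenth + eighth) = 6; thirty-second note = 1; quarter = 8; thirty-second = 1; thirty-second note = 1; dotted sixteenth note = 3; dotted quarter note = 12; thirty-second tied to sixteenth (thirty-second + sixteenth) = 3; whole = 32.
Altogether 6 + 1 + 8 + 1 + 1 + 3 + 12 + 3 + 32 = 67.
67 ÷ 2 = 33.5 beats.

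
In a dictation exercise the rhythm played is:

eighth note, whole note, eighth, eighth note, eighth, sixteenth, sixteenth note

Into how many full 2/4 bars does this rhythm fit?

One bar of 2/4 = 8 sixteenth notes.
Express everything in sixteenth notes: eighth note = 2; whole note = 16; eighth = 2; eighth note = 2; eighth = 2; sixteenth = 1; sixteenth note = 1.
Adding: 2 + 16 + 2 + 2 + 2 + 1 + 1 = 26.
26 ÷ 8 = 3 complete bars with 2 left over.

3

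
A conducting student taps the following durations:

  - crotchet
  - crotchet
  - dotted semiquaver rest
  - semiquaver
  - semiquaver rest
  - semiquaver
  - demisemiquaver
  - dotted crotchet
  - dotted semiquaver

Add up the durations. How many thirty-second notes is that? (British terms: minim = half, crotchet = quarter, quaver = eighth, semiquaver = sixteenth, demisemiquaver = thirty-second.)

Convert each value to thirty-second notes: crotchet = 8; crotchet = 8; dotted semiquaver rest = 3; semiquaver = 2; semiquaver rest = 2; semiquaver = 2; demisemiquaver = 1; dotted crotchet = 12; dotted semiquaver = 3.
Total: 8 + 8 + 3 + 2 + 2 + 2 + 1 + 12 + 3 = 41 thirty-second notes.

41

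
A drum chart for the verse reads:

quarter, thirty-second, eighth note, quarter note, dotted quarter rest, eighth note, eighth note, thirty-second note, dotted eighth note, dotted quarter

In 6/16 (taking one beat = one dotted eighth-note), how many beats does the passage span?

10

One dotted eighth-note beat = 6 thirty-second notes.
Working in thirty-second notes: quarter = 8; thirty-second = 1; eighth note = 4; quarter note = 8; dotted quarter rest = 12; eighth note = 4; eighth note = 4; thirty-second note = 1; dotted eighth note = 6; dotted quarter = 12.
Total: 8 + 1 + 4 + 8 + 12 + 4 + 4 + 1 + 6 + 12 = 60.
60 ÷ 6 = 10 beats.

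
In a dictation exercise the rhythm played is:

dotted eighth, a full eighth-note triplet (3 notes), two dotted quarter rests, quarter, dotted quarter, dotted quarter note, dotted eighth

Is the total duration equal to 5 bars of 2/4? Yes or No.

No

One bar of 2/4 = 8 sixteenth notes, so 5 bars = 40.
Express everything in sixteenth notes: dotted eighth = 3; a full eighth-note triplet (3 notes) (three triplet eighths span one quarter) = 4; dotted quarter rest = 6; dotted quarter rest = 6; quarter = 4; dotted quarter = 6; dotted quarter note = 6; dotted eighth = 3.
Adding: 3 + 4 + 6 + 6 + 4 + 6 + 6 + 3 = 38.
38 falls short of 40, so the answer is No.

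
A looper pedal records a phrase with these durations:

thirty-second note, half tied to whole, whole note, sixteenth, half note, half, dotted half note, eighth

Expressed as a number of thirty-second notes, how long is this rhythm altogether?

143

Convert each value to thirty-second notes: thirty-second note = 1; half tied to whole (half + whole) = 48; whole note = 32; sixteenth = 2; half note = 16; half = 16; dotted half note = 24; eighth = 4.
Adding: 1 + 48 + 32 + 2 + 16 + 16 + 24 + 4 = 143 thirty-second notes.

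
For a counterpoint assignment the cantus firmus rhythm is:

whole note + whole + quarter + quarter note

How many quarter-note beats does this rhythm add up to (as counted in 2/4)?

10

One quarter-note beat = 2 eighth notes.
Express everything in eighth notes: whole note = 8; whole = 8; quarter = 2; quarter note = 2.
Altogether 8 + 8 + 2 + 2 = 20.
20 ÷ 2 = 10 beats.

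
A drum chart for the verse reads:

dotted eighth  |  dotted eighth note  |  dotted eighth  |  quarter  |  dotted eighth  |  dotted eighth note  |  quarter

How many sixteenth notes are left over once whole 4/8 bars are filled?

7

One bar of 4/8 = 8 sixteenth notes.
Express everything in sixteenth notes: dotted eighth = 3; dotted eighth note = 3; dotted eighth = 3; quarter = 4; dotted eighth = 3; dotted eighth note = 3; quarter = 4.
Adding: 3 + 3 + 3 + 4 + 3 + 3 + 4 = 23.
23 ÷ 8 = 2 complete bars with 7 sixteenth notes remaining.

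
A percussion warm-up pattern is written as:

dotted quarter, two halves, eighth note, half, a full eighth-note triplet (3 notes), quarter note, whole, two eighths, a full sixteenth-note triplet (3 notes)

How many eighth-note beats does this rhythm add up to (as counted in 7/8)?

31

One eighth-note beat = 2 sixteenth notes.
Each duration in sixteenth notes: dotted quarter = 6; half = 8; half = 8; eighth note = 2; half = 8; a full eighth-note triplet (3 notes) (three triplet eighths span one quarter) = 4; quarter note = 4; whole = 16; eighth = 2; eighth = 2; a full sixteenth-note triplet (3 notes) (three triplet sixteenths span one eighth) = 2.
Altogether 6 + 8 + 8 + 2 + 8 + 4 + 4 + 16 + 2 + 2 + 2 = 62.
62 ÷ 2 = 31 beats.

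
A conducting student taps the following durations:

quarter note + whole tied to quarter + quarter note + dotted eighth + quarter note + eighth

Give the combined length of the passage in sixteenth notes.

37

Convert each value to sixteenth notes: quarter note = 4; whole tied to quarter (whole + quarter) = 20; quarter note = 4; dotted eighth = 3; quarter note = 4; eighth = 2.
Adding: 4 + 20 + 4 + 3 + 4 + 2 = 37 sixteenth notes.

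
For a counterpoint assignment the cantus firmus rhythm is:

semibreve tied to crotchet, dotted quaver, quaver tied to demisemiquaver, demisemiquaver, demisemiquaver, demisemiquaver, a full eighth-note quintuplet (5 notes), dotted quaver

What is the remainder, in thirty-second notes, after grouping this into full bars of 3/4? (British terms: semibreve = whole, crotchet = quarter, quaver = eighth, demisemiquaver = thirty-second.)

One bar of 3/4 = 24 thirty-second notes.
Express everything in thirty-second notes: semibreve tied to crotchet (semibreve + crotchet) = 40; dotted quaver = 6; quaver tied to demisemiquaver (quaver + demisemiquaver) = 5; demisemiquaver = 1; demisemiquaver = 1; demisemiquaver = 1; a full eighth-note quintuplet (5 notes) (five quintuplet eighths span one half) = 16; dotted quaver = 6.
Altogether 40 + 6 + 5 + 1 + 1 + 1 + 16 + 6 = 76.
76 ÷ 24 = 3 complete bars with 4 thirty-second notes remaining.

4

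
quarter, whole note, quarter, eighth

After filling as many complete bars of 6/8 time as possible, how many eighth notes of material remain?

One bar of 6/8 = 6 eighth notes.
Working in eighth notes: quarter = 2; whole note = 8; quarter = 2; eighth = 1.
Altogether 2 + 8 + 2 + 1 = 13.
13 ÷ 6 = 2 complete bars with 1 eighth note remaining.

1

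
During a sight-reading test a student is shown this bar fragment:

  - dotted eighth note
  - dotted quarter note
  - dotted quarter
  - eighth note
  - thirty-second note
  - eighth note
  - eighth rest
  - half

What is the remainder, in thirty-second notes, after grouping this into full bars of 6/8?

11

One bar of 6/8 = 24 thirty-second notes.
Each duration in thirty-second notes: dotted eighth note = 6; dotted quarter note = 12; dotted quarter = 12; eighth note = 4; thirty-second note = 1; eighth note = 4; eighth rest = 4; half = 16.
Adding: 6 + 12 + 12 + 4 + 1 + 4 + 4 + 16 = 59.
59 ÷ 24 = 2 complete bars with 11 thirty-second notes remaining.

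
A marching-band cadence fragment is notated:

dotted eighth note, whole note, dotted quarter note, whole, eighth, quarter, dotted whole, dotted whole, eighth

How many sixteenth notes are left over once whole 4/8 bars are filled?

One bar of 4/8 = 8 sixteenth notes.
Express everything in sixteenth notes: dotted eighth note = 3; whole note = 16; dotted quarter note = 6; whole = 16; eighth = 2; quarter = 4; dotted whole = 24; dotted whole = 24; eighth = 2.
Adding: 3 + 16 + 6 + 16 + 2 + 4 + 24 + 24 + 2 = 97.
97 ÷ 8 = 12 complete bars with 1 sixteenth note remaining.

1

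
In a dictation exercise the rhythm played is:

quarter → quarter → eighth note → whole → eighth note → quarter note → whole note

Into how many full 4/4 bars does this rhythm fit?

One bar of 4/4 = 8 eighth notes.
Working in eighth notes: quarter = 2; quarter = 2; eighth note = 1; whole = 8; eighth note = 1; quarter note = 2; whole note = 8.
Total: 2 + 2 + 1 + 8 + 1 + 2 + 8 = 24.
24 ÷ 8 = 3 complete bars with 0 left over.

3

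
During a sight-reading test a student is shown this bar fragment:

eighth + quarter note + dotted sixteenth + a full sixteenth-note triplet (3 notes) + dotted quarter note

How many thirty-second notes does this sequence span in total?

31

Working in thirty-second notes: eighth = 4; quarter note = 8; dotted sixteenth = 3; a full sixteenth-note triplet (3 notes) (three triplet sixteenths span one eighth) = 4; dotted quarter note = 12.
Total: 4 + 8 + 3 + 4 + 12 = 31 thirty-second notes.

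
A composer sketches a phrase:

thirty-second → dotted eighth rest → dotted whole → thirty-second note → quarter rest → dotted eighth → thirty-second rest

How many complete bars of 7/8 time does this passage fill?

2

One bar of 7/8 = 28 thirty-second notes.
Working in thirty-second notes: thirty-second = 1; dotted eighth rest = 6; dotted whole = 48; thirty-second note = 1; quarter rest = 8; dotted eighth = 6; thirty-second rest = 1.
Adding: 1 + 6 + 48 + 1 + 8 + 6 + 1 = 71.
71 ÷ 28 = 2 complete bars with 15 left over.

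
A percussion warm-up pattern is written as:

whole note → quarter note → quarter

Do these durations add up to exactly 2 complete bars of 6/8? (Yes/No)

Yes

One bar of 6/8 = 3 quarter notes, so 2 bars = 6.
Each duration in quarter notes: whole note = 4; quarter note = 1; quarter = 1.
Total: 4 + 1 + 1 = 6.
6 equals 6, so the answer is Yes.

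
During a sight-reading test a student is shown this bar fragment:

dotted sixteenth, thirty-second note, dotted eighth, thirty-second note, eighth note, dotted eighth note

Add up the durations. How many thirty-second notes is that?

21

In thirty-second notes: dotted sixteenth = 3; thirty-second note = 1; dotted eighth = 6; thirty-second note = 1; eighth note = 4; dotted eighth note = 6.
Sum: 3 + 1 + 6 + 1 + 4 + 6 = 21 thirty-second notes.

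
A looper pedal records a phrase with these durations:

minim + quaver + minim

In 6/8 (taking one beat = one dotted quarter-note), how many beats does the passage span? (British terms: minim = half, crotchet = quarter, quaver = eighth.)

One dotted quarter-note beat = 3 eighth notes.
Working in eighth notes: minim = 4; quaver = 1; minim = 4.
Sum: 4 + 1 + 4 = 9.
9 ÷ 3 = 3 beats.

3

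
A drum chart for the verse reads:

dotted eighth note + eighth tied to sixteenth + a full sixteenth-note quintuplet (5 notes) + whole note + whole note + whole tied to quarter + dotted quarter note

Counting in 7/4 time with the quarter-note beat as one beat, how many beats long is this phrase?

17

One quarter-note beat = 4 sixteenth notes.
Working in sixteenth notes: dotted eighth note = 3; eighth tied to sixteenth (eighth + sixteenth) = 3; a full sixteenth-note quintuplet (5 notes) (five quintuplet sixteenths span one quarter) = 4; whole note = 16; whole note = 16; whole tied to quarter (whole + quarter) = 20; dotted quarter note = 6.
Total: 3 + 3 + 4 + 16 + 16 + 20 + 6 = 68.
68 ÷ 4 = 17 beats.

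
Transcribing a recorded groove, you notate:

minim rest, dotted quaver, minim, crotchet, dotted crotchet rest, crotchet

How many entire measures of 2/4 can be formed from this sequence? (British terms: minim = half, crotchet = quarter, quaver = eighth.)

One bar of 2/4 = 8 sixteenth notes.
Express everything in sixteenth notes: minim rest = 8; dotted quaver = 3; minim = 8; crotchet = 4; dotted crotchet rest = 6; crotchet = 4.
Total: 8 + 3 + 8 + 4 + 6 + 4 = 33.
33 ÷ 8 = 4 complete bars with 1 left over.

4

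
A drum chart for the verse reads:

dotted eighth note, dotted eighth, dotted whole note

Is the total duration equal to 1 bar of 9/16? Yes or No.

No

One bar of 9/16 = 9 sixteenth notes.
Express everything in sixteenth notes: dotted eighth note = 3; dotted eighth = 3; dotted whole note = 24.
Sum: 3 + 3 + 24 = 30.
30 exceeds 9, so the answer is No.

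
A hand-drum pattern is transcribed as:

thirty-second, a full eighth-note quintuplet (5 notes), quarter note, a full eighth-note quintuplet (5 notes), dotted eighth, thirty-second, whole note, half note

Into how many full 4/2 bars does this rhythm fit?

1

One bar of 4/2 = 64 thirty-second notes.
Working in thirty-second notes: thirty-second = 1; a full eighth-note quintuplet (5 notes) (five quintuplet eighths span one half) = 16; quarter note = 8; a full eighth-note quintuplet (5 notes) (five quintuplet eighths span one half) = 16; dotted eighth = 6; thirty-second = 1; whole note = 32; half note = 16.
Sum: 1 + 16 + 8 + 16 + 6 + 1 + 32 + 16 = 96.
96 ÷ 64 = 1 complete bar with 32 left over.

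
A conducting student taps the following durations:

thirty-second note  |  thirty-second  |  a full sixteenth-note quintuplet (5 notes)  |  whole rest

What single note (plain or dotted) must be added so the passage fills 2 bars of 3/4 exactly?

dotted eighth note

2 bars of 3/4 = 48 thirty-second notes.
Express everything in thirty-second notes: thirty-second note = 1; thirty-second = 1; a full sixteenth-note quintuplet (5 notes) (five quintuplet sixteenths span one quarter) = 8; whole rest = 32.
Adding: 1 + 1 + 8 + 32 = 42.
Remaining: 48 − 42 = 6 thirty-second notes, which is a dotted eighth note.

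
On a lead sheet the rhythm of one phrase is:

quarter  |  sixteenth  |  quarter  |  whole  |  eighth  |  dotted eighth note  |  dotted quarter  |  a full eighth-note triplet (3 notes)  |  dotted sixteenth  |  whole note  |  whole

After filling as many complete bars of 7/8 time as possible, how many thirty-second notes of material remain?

One bar of 7/8 = 28 thirty-second notes.
Convert each value to thirty-second notes: quarter = 8; sixteenth = 2; quarter = 8; whole = 32; eighth = 4; dotted eighth note = 6; dotted quarter = 12; a full eighth-note triplet (3 notes) (three triplet eighths span one quarter) = 8; dotted sixteenth = 3; whole note = 32; whole = 32.
Total: 8 + 2 + 8 + 32 + 4 + 6 + 12 + 8 + 3 + 32 + 32 = 147.
147 ÷ 28 = 5 complete bars with 7 thirty-second notes remaining.

7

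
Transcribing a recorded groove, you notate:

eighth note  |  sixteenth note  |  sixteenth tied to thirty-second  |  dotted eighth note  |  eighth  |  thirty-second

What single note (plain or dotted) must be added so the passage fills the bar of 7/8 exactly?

The bar of 7/8 = 28 thirty-second notes.
In thirty-second notes: eighth note = 4; sixteenth note = 2; sixteenth tied to thirty-second (sixteenth + thirty-second) = 3; dotted eighth note = 6; eighth = 4; thirty-second = 1.
Sum: 4 + 2 + 3 + 6 + 4 + 1 = 20.
Remaining: 28 − 20 = 8 thirty-second notes, which is a quarter note.

quarter note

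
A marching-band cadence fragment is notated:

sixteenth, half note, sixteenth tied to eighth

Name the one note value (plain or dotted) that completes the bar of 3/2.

dotted half note

The bar of 3/2 = 24 sixteenth notes.
Working in sixteenth notes: sixteenth = 1; half note = 8; sixteenth tied to eighth (sixteenth + eighth) = 3.
Sum: 1 + 8 + 3 = 12.
Remaining: 24 − 12 = 12 sixteenth notes, which is a dotted half note.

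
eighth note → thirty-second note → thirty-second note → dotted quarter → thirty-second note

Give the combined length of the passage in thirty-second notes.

19

In thirty-second notes: eighth note = 4; thirty-second note = 1; thirty-second note = 1; dotted quarter = 12; thirty-second note = 1.
Sum: 4 + 1 + 1 + 12 + 1 = 19 thirty-second notes.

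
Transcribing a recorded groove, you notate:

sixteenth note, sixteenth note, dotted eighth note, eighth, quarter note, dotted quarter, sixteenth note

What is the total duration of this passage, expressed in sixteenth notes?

Each duration in sixteenth notes: sixteenth note = 1; sixteenth note = 1; dotted eighth note = 3; eighth = 2; quarter note = 4; dotted quarter = 6; sixteenth note = 1.
Sum: 1 + 1 + 3 + 2 + 4 + 6 + 1 = 18 sixteenth notes.

18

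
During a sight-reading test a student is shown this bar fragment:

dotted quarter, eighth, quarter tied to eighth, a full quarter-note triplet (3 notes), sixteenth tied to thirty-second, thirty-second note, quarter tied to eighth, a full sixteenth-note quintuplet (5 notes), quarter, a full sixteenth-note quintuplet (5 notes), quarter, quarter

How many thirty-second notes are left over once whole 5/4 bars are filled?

One bar of 5/4 = 40 thirty-second notes.
Convert each value to thirty-second notes: dotted quarter = 12; eighth = 4; quarter tied to eighth (quarter + eighth) = 12; a full quarter-note triplet (3 notes) (three triplet quarters span one half) = 16; sixteenth tied to thirty-second (sixteenth + thirty-second) = 3; thirty-second note = 1; quarter tied to eighth (quarter + eighth) = 12; a full sixteenth-note quintuplet (5 notes) (five quintuplet sixteenths span one quarter) = 8; quarter = 8; a full sixteenth-note quintuplet (5 notes) (five quintuplet sixteenths span one quarter) = 8; quarter = 8; quarter = 8.
Altogether 12 + 4 + 12 + 16 + 3 + 1 + 12 + 8 + 8 + 8 + 8 + 8 = 100.
100 ÷ 40 = 2 complete bars with 20 thirty-second notes remaining.

20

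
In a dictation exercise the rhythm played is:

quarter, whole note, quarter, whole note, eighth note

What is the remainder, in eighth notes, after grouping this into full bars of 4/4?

One bar of 4/4 = 8 eighth notes.
Express everything in eighth notes: quarter = 2; whole note = 8; quarter = 2; whole note = 8; eighth note = 1.
Sum: 2 + 8 + 2 + 8 + 1 = 21.
21 ÷ 8 = 2 complete bars with 5 eighth notes remaining.

5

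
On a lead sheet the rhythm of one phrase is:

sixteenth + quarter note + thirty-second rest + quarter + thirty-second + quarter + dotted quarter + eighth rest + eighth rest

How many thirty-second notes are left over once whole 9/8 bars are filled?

12

One bar of 9/8 = 36 thirty-second notes.
Express everything in thirty-second notes: sixteenth = 2; quarter note = 8; thirty-second rest = 1; quarter = 8; thirty-second = 1; quarter = 8; dotted quarter = 12; eighth rest = 4; eighth rest = 4.
Altogether 2 + 8 + 1 + 8 + 1 + 8 + 12 + 4 + 4 = 48.
48 ÷ 36 = 1 complete bar with 12 thirty-second notes remaining.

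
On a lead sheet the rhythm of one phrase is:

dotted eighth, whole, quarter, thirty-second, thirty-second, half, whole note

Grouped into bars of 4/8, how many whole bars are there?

One bar of 4/8 = 16 thirty-second notes.
Convert each value to thirty-second notes: dotted eighth = 6; whole = 32; quarter = 8; thirty-second = 1; thirty-second = 1; half = 16; whole note = 32.
Adding: 6 + 32 + 8 + 1 + 1 + 16 + 32 = 96.
96 ÷ 16 = 6 complete bars with 0 left over.

6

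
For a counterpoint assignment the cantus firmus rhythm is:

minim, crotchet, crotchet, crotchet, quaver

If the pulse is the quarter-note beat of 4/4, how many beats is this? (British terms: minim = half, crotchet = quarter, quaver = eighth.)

One quarter-note beat = 2 eighth notes.
Convert each value to eighth notes: minim = 4; crotchet = 2; crotchet = 2; crotchet = 2; quaver = 1.
Total: 4 + 2 + 2 + 2 + 1 = 11.
11 ÷ 2 = 5.5 beats.

5.5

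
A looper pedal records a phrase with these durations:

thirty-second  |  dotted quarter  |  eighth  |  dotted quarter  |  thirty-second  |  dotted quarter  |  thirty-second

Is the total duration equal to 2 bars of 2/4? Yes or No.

No

One bar of 2/4 = 16 thirty-second notes, so 2 bars = 32.
Convert each value to thirty-second notes: thirty-second = 1; dotted quarter = 12; eighth = 4; dotted quarter = 12; thirty-second = 1; dotted quarter = 12; thirty-second = 1.
Altogether 1 + 12 + 4 + 12 + 1 + 12 + 1 = 43.
43 exceeds 32, so the answer is No.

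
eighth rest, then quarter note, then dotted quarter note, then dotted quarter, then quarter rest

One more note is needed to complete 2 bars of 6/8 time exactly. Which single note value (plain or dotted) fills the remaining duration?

2 bars of 6/8 = 12 eighth notes.
Express everything in eighth notes: eighth rest = 1; quarter note = 2; dotted quarter note = 3; dotted quarter = 3; quarter rest = 2.
Sum: 1 + 2 + 3 + 3 + 2 = 11.
Remaining: 12 − 11 = 1 eighth note, which is a eighth note.

eighth note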